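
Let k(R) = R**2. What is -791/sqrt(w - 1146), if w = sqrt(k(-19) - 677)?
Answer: -791*sqrt(2)/(2*sqrt(-573 + I*sqrt(79))) ≈ -0.1812 + 23.364*I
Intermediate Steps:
w = 2*I*sqrt(79) (w = sqrt((-19)**2 - 677) = sqrt(361 - 677) = sqrt(-316) = 2*I*sqrt(79) ≈ 17.776*I)
-791/sqrt(w - 1146) = -791/sqrt(2*I*sqrt(79) - 1146) = -791/sqrt(-1146 + 2*I*sqrt(79))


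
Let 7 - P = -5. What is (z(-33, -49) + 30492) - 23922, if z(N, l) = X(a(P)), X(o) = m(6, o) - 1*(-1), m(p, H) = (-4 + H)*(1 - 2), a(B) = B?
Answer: 6563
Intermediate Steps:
P = 12 (P = 7 - 1*(-5) = 7 + 5 = 12)
m(p, H) = 4 - H (m(p, H) = (-4 + H)*(-1) = 4 - H)
X(o) = 5 - o (X(o) = (4 - o) - 1*(-1) = (4 - o) + 1 = 5 - o)
z(N, l) = -7 (z(N, l) = 5 - 1*12 = 5 - 12 = -7)
(z(-33, -49) + 30492) - 23922 = (-7 + 30492) - 23922 = 30485 - 23922 = 6563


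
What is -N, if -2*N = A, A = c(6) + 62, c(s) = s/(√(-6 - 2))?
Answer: 31 - 3*I*√2/4 ≈ 31.0 - 1.0607*I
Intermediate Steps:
c(s) = -I*s*√2/4 (c(s) = s/(√(-8)) = s/((2*I*√2)) = s*(-I*√2/4) = -I*s*√2/4)
A = 62 - 3*I*√2/2 (A = -¼*I*6*√2 + 62 = -3*I*√2/2 + 62 = 62 - 3*I*√2/2 ≈ 62.0 - 2.1213*I)
N = -31 + 3*I*√2/4 (N = -(62 - 3*I*√2/2)/2 = -31 + 3*I*√2/4 ≈ -31.0 + 1.0607*I)
-N = -(-31 + 3*I*√2/4) = 31 - 3*I*√2/4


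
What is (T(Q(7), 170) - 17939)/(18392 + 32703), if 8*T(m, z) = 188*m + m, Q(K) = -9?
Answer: -145213/408760 ≈ -0.35525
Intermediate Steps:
T(m, z) = 189*m/8 (T(m, z) = (188*m + m)/8 = (189*m)/8 = 189*m/8)
(T(Q(7), 170) - 17939)/(18392 + 32703) = ((189/8)*(-9) - 17939)/(18392 + 32703) = (-1701/8 - 17939)/51095 = -145213/8*1/51095 = -145213/408760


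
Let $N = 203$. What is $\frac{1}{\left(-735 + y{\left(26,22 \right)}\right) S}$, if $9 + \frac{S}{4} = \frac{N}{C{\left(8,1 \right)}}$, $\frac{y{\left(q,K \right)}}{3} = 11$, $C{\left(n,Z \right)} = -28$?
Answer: $\frac{1}{45630} \approx 2.1915 \cdot 10^{-5}$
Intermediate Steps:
$y{\left(q,K \right)} = 33$ ($y{\left(q,K \right)} = 3 \cdot 11 = 33$)
$S = -65$ ($S = -36 + 4 \frac{203}{-28} = -36 + 4 \cdot 203 \left(- \frac{1}{28}\right) = -36 + 4 \left(- \frac{29}{4}\right) = -36 - 29 = -65$)
$\frac{1}{\left(-735 + y{\left(26,22 \right)}\right) S} = \frac{1}{\left(-735 + 33\right) \left(-65\right)} = \frac{1}{-702} \left(- \frac{1}{65}\right) = \left(- \frac{1}{702}\right) \left(- \frac{1}{65}\right) = \frac{1}{45630}$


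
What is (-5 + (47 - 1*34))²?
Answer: 64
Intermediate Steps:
(-5 + (47 - 1*34))² = (-5 + (47 - 34))² = (-5 + 13)² = 8² = 64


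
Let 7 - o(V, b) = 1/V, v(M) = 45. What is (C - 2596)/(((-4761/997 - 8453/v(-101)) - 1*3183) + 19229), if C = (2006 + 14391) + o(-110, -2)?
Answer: 13628919213/15647761888 ≈ 0.87098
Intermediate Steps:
o(V, b) = 7 - 1/V
C = 1804441/110 (C = (2006 + 14391) + (7 - 1/(-110)) = 16397 + (7 - 1*(-1/110)) = 16397 + (7 + 1/110) = 16397 + 771/110 = 1804441/110 ≈ 16404.)
(C - 2596)/(((-4761/997 - 8453/v(-101)) - 1*3183) + 19229) = (1804441/110 - 2596)/(((-4761/997 - 8453/45) - 1*3183) + 19229) = 1518881/(110*(((-4761*1/997 - 8453*1/45) - 3183) + 19229)) = 1518881/(110*(((-4761/997 - 8453/45) - 3183) + 19229)) = 1518881/(110*((-8641886/44865 - 3183) + 19229)) = 1518881/(110*(-151447181/44865 + 19229)) = 1518881/(110*(711261904/44865)) = (1518881/110)*(44865/711261904) = 13628919213/15647761888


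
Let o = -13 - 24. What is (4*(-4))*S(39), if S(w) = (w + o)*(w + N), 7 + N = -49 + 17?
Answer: 0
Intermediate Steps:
o = -37
N = -39 (N = -7 + (-49 + 17) = -7 - 32 = -39)
S(w) = (-39 + w)*(-37 + w) (S(w) = (w - 37)*(w - 39) = (-37 + w)*(-39 + w) = (-39 + w)*(-37 + w))
(4*(-4))*S(39) = (4*(-4))*(1443 + 39**2 - 76*39) = -16*(1443 + 1521 - 2964) = -16*0 = 0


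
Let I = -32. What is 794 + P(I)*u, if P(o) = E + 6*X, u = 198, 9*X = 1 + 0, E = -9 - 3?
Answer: -1450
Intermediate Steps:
E = -12
X = 1/9 (X = (1 + 0)/9 = (1/9)*1 = 1/9 ≈ 0.11111)
P(o) = -34/3 (P(o) = -12 + 6*(1/9) = -12 + 2/3 = -34/3)
794 + P(I)*u = 794 - 34/3*198 = 794 - 2244 = -1450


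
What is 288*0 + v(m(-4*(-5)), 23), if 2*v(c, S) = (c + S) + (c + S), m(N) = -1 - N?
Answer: 2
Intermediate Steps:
v(c, S) = S + c (v(c, S) = ((c + S) + (c + S))/2 = ((S + c) + (S + c))/2 = (2*S + 2*c)/2 = S + c)
288*0 + v(m(-4*(-5)), 23) = 288*0 + (23 + (-1 - (-4)*(-5))) = 0 + (23 + (-1 - 1*20)) = 0 + (23 + (-1 - 20)) = 0 + (23 - 21) = 0 + 2 = 2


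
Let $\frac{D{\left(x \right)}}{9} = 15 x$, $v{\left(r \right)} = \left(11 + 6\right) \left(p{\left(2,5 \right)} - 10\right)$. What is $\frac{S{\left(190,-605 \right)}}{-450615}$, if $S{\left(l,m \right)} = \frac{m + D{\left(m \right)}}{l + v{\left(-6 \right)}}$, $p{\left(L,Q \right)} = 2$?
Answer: $\frac{748}{221211} \approx 0.0033814$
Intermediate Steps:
$v{\left(r \right)} = -136$ ($v{\left(r \right)} = \left(11 + 6\right) \left(2 - 10\right) = 17 \left(-8\right) = -136$)
$D{\left(x \right)} = 135 x$ ($D{\left(x \right)} = 9 \cdot 15 x = 135 x$)
$S{\left(l,m \right)} = \frac{136 m}{-136 + l}$ ($S{\left(l,m \right)} = \frac{m + 135 m}{l - 136} = \frac{136 m}{-136 + l}$)
$\frac{S{\left(190,-605 \right)}}{-450615} = \frac{136 \left(-605\right) \frac{1}{-136 + 190}}{-450615} = 136 \left(-605\right) \frac{1}{54} \left(- \frac{1}{450615}\right) = \left(- \frac{41140}{27}\right) \left(- \frac{1}{450615}\right) = \frac{748}{221211}$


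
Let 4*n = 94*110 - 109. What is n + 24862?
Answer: 109679/4 ≈ 27420.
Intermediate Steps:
n = 10231/4 (n = (94*110 - 109)/4 = (10340 - 109)/4 = (¼)*10231 = 10231/4 ≈ 2557.8)
n + 24862 = 10231/4 + 24862 = 109679/4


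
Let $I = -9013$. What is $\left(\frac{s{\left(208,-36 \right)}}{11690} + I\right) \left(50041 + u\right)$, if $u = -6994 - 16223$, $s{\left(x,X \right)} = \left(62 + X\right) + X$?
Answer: $- \frac{40374710736}{167} \approx -2.4176 \cdot 10^{8}$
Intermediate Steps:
$s{\left(x,X \right)} = 62 + 2 X$
$u = -23217$ ($u = -6994 - 16223 = -23217$)
$\left(\frac{s{\left(208,-36 \right)}}{11690} + I\right) \left(50041 + u\right) = \left(\frac{62 + 2 \left(-36\right)}{11690} - 9013\right) \left(50041 - 23217\right) = \left(\left(62 - 72\right) \frac{1}{11690} - 9013\right) 26824 = \left(\left(-10\right) \frac{1}{11690} - 9013\right) 26824 = \left(- \frac{1}{1169} - 9013\right) 26824 = \left(- \frac{10536198}{1169}\right) 26824 = - \frac{40374710736}{167}$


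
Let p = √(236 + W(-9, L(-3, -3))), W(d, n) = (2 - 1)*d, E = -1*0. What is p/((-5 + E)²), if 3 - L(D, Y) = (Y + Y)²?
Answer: √227/25 ≈ 0.60266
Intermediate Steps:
E = 0
L(D, Y) = 3 - 4*Y² (L(D, Y) = 3 - (Y + Y)² = 3 - (2*Y)² = 3 - 4*Y²)
W(d, n) = d (W(d, n) = 1*d = d)
p = √227 (p = √(236 - 9) = √227 ≈ 15.067)
p/((-5 + E)²) = √227/((-5 + 0)²) = √227/((-5)²) = √227/25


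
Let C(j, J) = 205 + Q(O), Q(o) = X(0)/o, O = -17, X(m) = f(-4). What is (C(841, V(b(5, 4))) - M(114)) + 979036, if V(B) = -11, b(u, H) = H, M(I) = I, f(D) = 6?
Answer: 16645153/17 ≈ 9.7913e+5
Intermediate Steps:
X(m) = 6
Q(o) = 6/o
C(j, J) = 3479/17 (C(j, J) = 205 + 6/(-17) = 205 + 6*(-1/17) = 205 - 6/17 = 3479/17)
(C(841, V(b(5, 4))) - M(114)) + 979036 = (3479/17 - 1*114) + 979036 = (3479/17 - 114) + 979036 = 1541/17 + 979036 = 16645153/17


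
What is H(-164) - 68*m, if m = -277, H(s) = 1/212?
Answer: 3993233/212 ≈ 18836.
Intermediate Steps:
H(s) = 1/212
H(-164) - 68*m = 1/212 - 68*(-277) = 1/212 + 18836 = 3993233/212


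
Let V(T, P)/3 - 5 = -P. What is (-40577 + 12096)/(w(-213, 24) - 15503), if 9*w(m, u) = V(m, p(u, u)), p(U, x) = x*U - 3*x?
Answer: 85443/47008 ≈ 1.8176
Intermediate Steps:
p(U, x) = -3*x + U*x (p(U, x) = U*x - 3*x = -3*x + U*x)
V(T, P) = 15 - 3*P (V(T, P) = 15 + 3*(-P) = 15 - 3*P)
w(m, u) = 5/3 - u*(-3 + u)/3 (w(m, u) = (15 - 3*u*(-3 + u))/9 = 5/3 - u*(-3 + u)/3)
(-40577 + 12096)/(w(-213, 24) - 15503) = (-40577 + 12096)/((5/3 - ⅓*24*(-3 + 24)) - 15503) = -28481/((5/3 - ⅓*24*21) - 15503) = -28481/((5/3 - 168) - 15503) = -28481/(-499/3 - 15503) = -28481/(-47008/3) = -28481*(-3/47008) = 85443/47008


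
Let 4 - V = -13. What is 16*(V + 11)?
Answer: 448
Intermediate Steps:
V = 17 (V = 4 - 1*(-13) = 4 + 13 = 17)
16*(V + 11) = 16*(17 + 11) = 16*28 = 448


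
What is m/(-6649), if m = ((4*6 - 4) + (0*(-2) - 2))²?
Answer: -324/6649 ≈ -0.048729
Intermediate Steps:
m = 324 (m = ((24 - 4) + (0 - 2))² = (20 - 2)² = 18² = 324)
m/(-6649) = 324/(-6649) = 324*(-1/6649) = -324/6649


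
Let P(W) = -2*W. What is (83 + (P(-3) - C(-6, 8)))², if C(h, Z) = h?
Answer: 9025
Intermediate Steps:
(83 + (P(-3) - C(-6, 8)))² = (83 + (-2*(-3) - 1*(-6)))² = (83 + (6 + 6))² = (83 + 12)² = 95² = 9025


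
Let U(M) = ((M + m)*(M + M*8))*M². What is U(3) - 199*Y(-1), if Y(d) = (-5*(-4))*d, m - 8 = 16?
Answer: 10541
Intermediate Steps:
m = 24 (m = 8 + 16 = 24)
Y(d) = 20*d
U(M) = 9*M³*(24 + M) (U(M) = ((M + 24)*(M + M*8))*M² = ((24 + M)*(M + 8*M))*M² = ((24 + M)*(9*M))*M² = (9*M*(24 + M))*M² = 9*M³*(24 + M))
U(3) - 199*Y(-1) = 9*3³*(24 + 3) - 3980*(-1) = 9*27*27 - 199*(-20) = 6561 + 3980 = 10541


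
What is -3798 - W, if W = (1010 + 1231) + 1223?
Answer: -7262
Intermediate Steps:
W = 3464 (W = 2241 + 1223 = 3464)
-3798 - W = -3798 - 1*3464 = -3798 - 3464 = -7262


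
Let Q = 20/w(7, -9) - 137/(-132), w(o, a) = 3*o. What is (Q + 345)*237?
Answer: 25328901/308 ≈ 82237.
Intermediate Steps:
Q = 613/308 (Q = 20/((3*7)) - 137/(-132) = 20/21 - 137*(-1/132) = 20*(1/21) + 137/132 = 20/21 + 137/132 = 613/308 ≈ 1.9903)
(Q + 345)*237 = (613/308 + 345)*237 = (106873/308)*237 = 25328901/308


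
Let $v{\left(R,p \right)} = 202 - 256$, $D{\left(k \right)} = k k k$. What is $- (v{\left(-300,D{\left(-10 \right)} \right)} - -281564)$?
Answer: $-281510$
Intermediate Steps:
$D{\left(k \right)} = k^{3}$ ($D{\left(k \right)} = k^{2} k = k^{3}$)
$v{\left(R,p \right)} = -54$
$- (v{\left(-300,D{\left(-10 \right)} \right)} - -281564) = - (-54 - -281564) = - (-54 + 281564) = \left(-1\right) 281510 = -281510$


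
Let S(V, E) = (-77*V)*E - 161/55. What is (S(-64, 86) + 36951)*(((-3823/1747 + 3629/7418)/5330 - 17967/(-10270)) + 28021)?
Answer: 968765221786754191644788/75030308556775 ≈ 1.2912e+10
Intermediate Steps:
S(V, E) = -161/55 - 77*E*V (S(V, E) = -77*E*V - 161*1/55 = -77*E*V - 161/55 = -161/55 - 77*E*V)
(S(-64, 86) + 36951)*(((-3823/1747 + 3629/7418)/5330 - 17967/(-10270)) + 28021) = ((-161/55 - 77*86*(-64)) + 36951)*(((-3823/1747 + 3629/7418)/5330 - 17967/(-10270)) + 28021) = ((-161/55 + 423808) + 36951)*(((-3823*1/1747 + 3629*(1/7418))*(1/5330) - 17967*(-1/10270)) + 28021) = (23309279/55 + 36951)*(((-3823/1747 + 3629/7418)*(1/5330) + 17967/10270) + 28021) = 25341584*((-22019151/12959246*1/5330 + 17967/10270) + 28021)/55 = 25341584*((-22019151/69072781180 + 17967/10270) + 28021)/55 = 25341584*(9544650175233/5456749713220 + 28021)/55 = (25341584/55)*(152913128364312853/5456749713220) = 968765221786754191644788/75030308556775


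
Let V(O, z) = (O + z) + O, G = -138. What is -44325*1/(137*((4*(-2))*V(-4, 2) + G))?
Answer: 985/274 ≈ 3.5949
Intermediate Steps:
V(O, z) = z + 2*O
-44325*1/(137*((4*(-2))*V(-4, 2) + G)) = -44325*1/(137*((4*(-2))*(2 + 2*(-4)) - 138)) = -44325*1/(137*(-8*(2 - 8) - 138)) = -44325*1/(137*(-8*(-6) - 138)) = -44325*1/(137*(48 - 138)) = -44325/(137*(-90)) = -44325/(-12330) = -44325*(-1/12330) = 985/274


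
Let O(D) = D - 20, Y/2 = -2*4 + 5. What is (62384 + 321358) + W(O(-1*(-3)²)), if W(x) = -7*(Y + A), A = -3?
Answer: 383805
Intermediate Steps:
Y = -6 (Y = 2*(-2*4 + 5) = 2*(-8 + 5) = 2*(-3) = -6)
O(D) = -20 + D
W(x) = 63 (W(x) = -7*(-6 - 3) = -7*(-9) = 63)
(62384 + 321358) + W(O(-1*(-3)²)) = (62384 + 321358) + 63 = 383742 + 63 = 383805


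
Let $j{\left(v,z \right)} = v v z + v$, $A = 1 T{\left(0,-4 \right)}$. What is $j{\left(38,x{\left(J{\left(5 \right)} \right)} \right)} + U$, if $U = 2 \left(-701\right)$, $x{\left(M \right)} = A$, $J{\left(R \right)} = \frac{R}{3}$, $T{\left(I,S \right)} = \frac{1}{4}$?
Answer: $-1003$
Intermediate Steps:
$T{\left(I,S \right)} = \frac{1}{4}$
$J{\left(R \right)} = \frac{R}{3}$ ($J{\left(R \right)} = R \frac{1}{3} = \frac{R}{3}$)
$A = \frac{1}{4}$ ($A = 1 \cdot \frac{1}{4} = \frac{1}{4} \approx 0.25$)
$x{\left(M \right)} = \frac{1}{4}$
$j{\left(v,z \right)} = v + z v^{2}$ ($j{\left(v,z \right)} = v^{2} z + v = z v^{2} + v = v + z v^{2}$)
$U = -1402$
$j{\left(38,x{\left(J{\left(5 \right)} \right)} \right)} + U = 38 \left(1 + 38 \cdot \frac{1}{4}\right) - 1402 = 38 \left(1 + \frac{19}{2}\right) - 1402 = 38 \cdot \frac{21}{2} - 1402 = 399 - 1402 = -1003$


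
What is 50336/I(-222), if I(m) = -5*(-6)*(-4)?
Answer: -6292/15 ≈ -419.47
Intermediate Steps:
I(m) = -120 (I(m) = 30*(-4) = -120)
50336/I(-222) = 50336/(-120) = 50336*(-1/120) = -6292/15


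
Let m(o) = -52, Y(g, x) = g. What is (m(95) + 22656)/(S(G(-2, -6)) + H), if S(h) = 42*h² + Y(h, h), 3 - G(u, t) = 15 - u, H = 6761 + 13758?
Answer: 22604/28737 ≈ 0.78658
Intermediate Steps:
H = 20519
G(u, t) = -12 + u (G(u, t) = 3 - (15 - u) = 3 + (-15 + u) = -12 + u)
S(h) = h + 42*h² (S(h) = 42*h² + h = h + 42*h²)
(m(95) + 22656)/(S(G(-2, -6)) + H) = (-52 + 22656)/((-12 - 2)*(1 + 42*(-12 - 2)) + 20519) = 22604/(-14*(1 + 42*(-14)) + 20519) = 22604/(-14*(1 - 588) + 20519) = 22604/(-14*(-587) + 20519) = 22604/(8218 + 20519) = 22604/28737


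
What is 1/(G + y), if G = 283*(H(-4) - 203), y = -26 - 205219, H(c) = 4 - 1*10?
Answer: -1/264392 ≈ -3.7823e-6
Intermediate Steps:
H(c) = -6 (H(c) = 4 - 10 = -6)
y = -205245
G = -59147 (G = 283*(-6 - 203) = 283*(-209) = -59147)
1/(G + y) = 1/(-59147 - 205245) = 1/(-264392) = -1/264392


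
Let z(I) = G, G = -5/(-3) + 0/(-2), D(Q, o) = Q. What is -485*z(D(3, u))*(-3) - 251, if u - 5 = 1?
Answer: 2174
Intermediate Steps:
u = 6 (u = 5 + 1 = 6)
G = 5/3 (G = -5*(-1/3) + 0*(-1/2) = 5/3 + 0 = 5/3 ≈ 1.6667)
z(I) = 5/3
-485*z(D(3, u))*(-3) - 251 = -2425*(-3)/3 - 251 = -485*(-5) - 251 = 2425 - 251 = 2174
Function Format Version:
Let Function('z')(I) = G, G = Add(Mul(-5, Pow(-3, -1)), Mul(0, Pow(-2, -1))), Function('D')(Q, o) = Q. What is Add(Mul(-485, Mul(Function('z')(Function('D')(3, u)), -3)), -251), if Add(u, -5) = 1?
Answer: 2174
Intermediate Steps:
u = 6 (u = Add(5, 1) = 6)
G = Rational(5, 3) (G = Add(Mul(-5, Rational(-1, 3)), Mul(0, Rational(-1, 2))) = Add(Rational(5, 3), 0) = Rational(5, 3) ≈ 1.6667)
Function('z')(I) = Rational(5, 3)
Add(Mul(-485, Mul(Function('z')(Function('D')(3, u)), -3)), -251) = Add(Mul(-485, Mul(Rational(5, 3), -3)), -251) = Add(Mul(-485, -5), -251) = Add(2425, -251) = 2174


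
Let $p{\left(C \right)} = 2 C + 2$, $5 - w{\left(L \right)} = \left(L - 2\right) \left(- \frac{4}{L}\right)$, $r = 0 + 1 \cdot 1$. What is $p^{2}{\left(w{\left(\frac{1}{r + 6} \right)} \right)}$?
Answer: $8464$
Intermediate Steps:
$r = 1$ ($r = 0 + 1 = 1$)
$w{\left(L \right)} = 5 + \frac{4 \left(-2 + L\right)}{L}$ ($w{\left(L \right)} = 5 - \left(L - 2\right) \left(- \frac{4}{L}\right) = 5 - \left(-2 + L\right) \left(- \frac{4}{L}\right) = 5 - - \frac{4 \left(-2 + L\right)}{L} = 5 + \frac{4 \left(-2 + L\right)}{L}$)
$p{\left(C \right)} = 2 + 2 C$
$p^{2}{\left(w{\left(\frac{1}{r + 6} \right)} \right)} = \left(2 + 2 \left(9 - \frac{8}{\frac{1}{1 + 6}}\right)\right)^{2} = \left(2 + 2 \left(9 - \frac{8}{\frac{1}{7}}\right)\right)^{2} = \left(2 + 2 \left(9 - 8 \frac{1}{\frac{1}{7}}\right)\right)^{2} = \left(2 + 2 \left(9 - 56\right)\right)^{2} = \left(2 + 2 \left(-47\right)\right)^{2} = \left(2 - 94\right)^{2} = \left(-92\right)^{2} = 8464$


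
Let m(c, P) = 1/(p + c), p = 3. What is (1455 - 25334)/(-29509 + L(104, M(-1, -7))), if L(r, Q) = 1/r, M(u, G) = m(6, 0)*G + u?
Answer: 2483416/3068935 ≈ 0.80921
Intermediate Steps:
m(c, P) = 1/(3 + c)
M(u, G) = u + G/9 (M(u, G) = G/(3 + 6) + u = G/9 + u = u + G/9)
(1455 - 25334)/(-29509 + L(104, M(-1, -7))) = (1455 - 25334)/(-29509 + 1/104) = -23879/(-29509 + 1/104) = -23879/(-3068935/104) = -23879*(-104/3068935) = 2483416/3068935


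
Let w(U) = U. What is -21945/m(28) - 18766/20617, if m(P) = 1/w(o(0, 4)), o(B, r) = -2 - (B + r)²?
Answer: 8143902404/20617 ≈ 3.9501e+5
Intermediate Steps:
m(P) = -1/18 (m(P) = 1/(-2 - (0 + 4)²) = 1/(-2 - 1*4²) = 1/(-2 - 1*16) = 1/(-2 - 16) = 1/(-18) = -1/18)
-21945/m(28) - 18766/20617 = -21945/(-1/18) - 18766/20617 = -21945*(-18) - 18766*1/20617 = 395010 - 18766/20617 = 8143902404/20617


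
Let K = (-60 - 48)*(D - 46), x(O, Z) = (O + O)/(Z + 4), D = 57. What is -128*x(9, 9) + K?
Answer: -17748/13 ≈ -1365.2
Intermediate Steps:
x(O, Z) = 2*O/(4 + Z) (x(O, Z) = (2*O)/(4 + Z) = 2*O/(4 + Z))
K = -1188 (K = (-60 - 48)*(57 - 46) = -108*11 = -1188)
-128*x(9, 9) + K = -256*9/(4 + 9) - 1188 = -256*9/13 - 1188 = -128*18/13 - 1188 = -2304/13 - 1188 = -17748/13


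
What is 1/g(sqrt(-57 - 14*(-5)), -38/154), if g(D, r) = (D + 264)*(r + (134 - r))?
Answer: 132/4668761 - sqrt(13)/9337522 ≈ 2.7887e-5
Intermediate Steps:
g(D, r) = 35376 + 134*D (g(D, r) = (264 + D)*134 = 35376 + 134*D)
1/g(sqrt(-57 - 14*(-5)), -38/154) = 1/(35376 + 134*sqrt(-57 - 14*(-5))) = 1/(35376 + 134*sqrt(-57 + 70)) = 1/(35376 + 134*sqrt(13))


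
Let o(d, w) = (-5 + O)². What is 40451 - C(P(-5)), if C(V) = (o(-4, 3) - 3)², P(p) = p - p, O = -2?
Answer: 38335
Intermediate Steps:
P(p) = 0
o(d, w) = 49 (o(d, w) = (-5 - 2)² = (-7)² = 49)
C(V) = 2116 (C(V) = (49 - 3)² = 46² = 2116)
40451 - C(P(-5)) = 40451 - 1*2116 = 40451 - 2116 = 38335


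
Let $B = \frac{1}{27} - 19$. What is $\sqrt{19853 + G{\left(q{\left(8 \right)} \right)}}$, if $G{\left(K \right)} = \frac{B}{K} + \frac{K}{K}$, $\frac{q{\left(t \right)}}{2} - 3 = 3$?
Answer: $\frac{\sqrt{1608046}}{9} \approx 140.9$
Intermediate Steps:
$q{\left(t \right)} = 12$ ($q{\left(t \right)} = 6 + 2 \cdot 3 = 6 + 6 = 12$)
$B = - \frac{512}{27}$ ($B = \frac{1}{27} - 19 = - \frac{512}{27} \approx -18.963$)
$G{\left(K \right)} = 1 - \frac{512}{27 K}$ ($G{\left(K \right)} = - \frac{512}{27 K} + \frac{K}{K} = - \frac{512}{27 K} + 1 = 1 - \frac{512}{27 K}$)
$\sqrt{19853 + G{\left(q{\left(8 \right)} \right)}} = \sqrt{19853 + \frac{- \frac{512}{27} + 12}{12}} = \sqrt{19853 + \frac{1}{12} \left(- \frac{188}{27}\right)} = \sqrt{19853 - \frac{47}{81}} = \sqrt{\frac{1608046}{81}} = \frac{\sqrt{1608046}}{9}$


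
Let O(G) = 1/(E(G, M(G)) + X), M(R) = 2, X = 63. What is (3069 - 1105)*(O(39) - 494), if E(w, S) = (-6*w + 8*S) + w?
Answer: -28136755/29 ≈ -9.7023e+5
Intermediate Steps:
E(w, S) = -5*w + 8*S
O(G) = 1/(79 - 5*G) (O(G) = 1/((-5*G + 8*2) + 63) = 1/((-5*G + 16) + 63) = 1/((16 - 5*G) + 63) = 1/(79 - 5*G))
(3069 - 1105)*(O(39) - 494) = (3069 - 1105)*(-1/(-79 + 5*39) - 494) = 1964*(-1/(-79 + 195) - 494) = 1964*(-1/116 - 494) = 1964*(-57305/116) = -28136755/29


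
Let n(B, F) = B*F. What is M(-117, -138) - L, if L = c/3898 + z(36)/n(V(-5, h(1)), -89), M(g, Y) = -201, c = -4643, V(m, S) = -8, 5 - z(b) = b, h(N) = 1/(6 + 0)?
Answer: -277211961/1387688 ≈ -199.77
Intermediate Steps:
h(N) = ⅙ (h(N) = 1/6 = ⅙)
z(b) = 5 - b
L = -1713327/1387688 (L = -4643/3898 + (5 - 1*36)/((-8*(-89))) = -4643*1/3898 + (5 - 36)/712 = -4643/3898 - 31*1/712 = -4643/3898 - 31/712 = -1713327/1387688 ≈ -1.2347)
M(-117, -138) - L = -201 - 1*(-1713327/1387688) = -201 + 1713327/1387688 = -277211961/1387688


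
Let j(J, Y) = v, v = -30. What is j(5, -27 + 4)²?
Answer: 900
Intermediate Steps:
j(J, Y) = -30
j(5, -27 + 4)² = (-30)² = 900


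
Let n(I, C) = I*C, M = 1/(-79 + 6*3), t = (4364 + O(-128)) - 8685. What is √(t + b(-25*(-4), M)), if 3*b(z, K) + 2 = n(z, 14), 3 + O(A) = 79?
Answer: I*√3779 ≈ 61.474*I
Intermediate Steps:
O(A) = 76 (O(A) = -3 + 79 = 76)
t = -4245 (t = (4364 + 76) - 8685 = 4440 - 8685 = -4245)
M = -1/61 (M = 1/(-79 + 18) = 1/(-61) = -1/61 ≈ -0.016393)
n(I, C) = C*I
b(z, K) = -⅔ + 14*z/3 (b(z, K) = -⅔ + (14*z)/3 = -⅔ + 14*z/3)
√(t + b(-25*(-4), M)) = √(-4245 + (-⅔ + 14*(-25*(-4))/3)) = √(-4245 + (-⅔ + (14/3)*100)) = √(-4245 + (-⅔ + 1400/3)) = √(-4245 + 466) = √(-3779) = I*√3779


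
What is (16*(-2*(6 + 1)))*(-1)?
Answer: 224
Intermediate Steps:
(16*(-2*(6 + 1)))*(-1) = (16*(-2*7))*(-1) = (16*(-14))*(-1) = -224*(-1) = 224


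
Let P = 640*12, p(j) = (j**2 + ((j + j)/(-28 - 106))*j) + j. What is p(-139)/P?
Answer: 1265873/514560 ≈ 2.4601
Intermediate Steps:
p(j) = j + 66*j**2/67 (p(j) = (j**2 + ((2*j)/(-134))*j) + j = (j**2 + ((2*j)*(-1/134))*j) + j = (j**2 + (-j/67)*j) + j = (j**2 - j**2/67) + j = 66*j**2/67 + j = j + 66*j**2/67)
P = 7680
p(-139)/P = ((1/67)*(-139)*(67 + 66*(-139)))/7680 = ((1/67)*(-139)*(67 - 9174))*(1/7680) = ((1/67)*(-139)*(-9107))*(1/7680) = (1265873/67)*(1/7680) = 1265873/514560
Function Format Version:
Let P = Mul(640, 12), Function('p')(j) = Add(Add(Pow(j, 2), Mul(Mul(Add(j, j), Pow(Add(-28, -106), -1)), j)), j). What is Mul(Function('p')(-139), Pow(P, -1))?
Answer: Rational(1265873, 514560) ≈ 2.4601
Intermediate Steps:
Function('p')(j) = Add(j, Mul(Rational(66, 67), Pow(j, 2))) (Function('p')(j) = Add(Add(Pow(j, 2), Mul(Mul(Mul(2, j), Pow(-134, -1)), j)), j) = Add(Add(Pow(j, 2), Mul(Mul(Mul(2, j), Rational(-1, 134)), j)), j) = Add(Add(Pow(j, 2), Mul(Mul(Rational(-1, 67), j), j)), j) = Add(Add(Pow(j, 2), Mul(Rational(-1, 67), Pow(j, 2))), j) = Add(Mul(Rational(66, 67), Pow(j, 2)), j) = Add(j, Mul(Rational(66, 67), Pow(j, 2))))
P = 7680
Mul(Function('p')(-139), Pow(P, -1)) = Mul(Mul(Rational(1, 67), -139, Add(67, Mul(66, -139))), Pow(7680, -1)) = Mul(Mul(Rational(1, 67), -139, Add(67, -9174)), Rational(1, 7680)) = Mul(Mul(Rational(1, 67), -139, -9107), Rational(1, 7680)) = Mul(Rational(1265873, 67), Rational(1, 7680)) = Rational(1265873, 514560)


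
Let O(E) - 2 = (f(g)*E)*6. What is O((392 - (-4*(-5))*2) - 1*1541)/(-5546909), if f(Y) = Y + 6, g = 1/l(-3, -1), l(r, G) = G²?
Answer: 49936/5546909 ≈ 0.0090025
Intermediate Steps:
g = 1 (g = 1/((-1)²) = 1/1 = 1)
f(Y) = 6 + Y
O(E) = 2 + 42*E (O(E) = 2 + ((6 + 1)*E)*6 = 2 + (7*E)*6 = 2 + 42*E)
O((392 - (-4*(-5))*2) - 1*1541)/(-5546909) = (2 + 42*((392 - (-4*(-5))*2) - 1*1541))/(-5546909) = (2 + 42*((392 - 20*2) - 1541))*(-1/5546909) = (2 + 42*((392 - 1*40) - 1541))*(-1/5546909) = (2 + 42*((392 - 40) - 1541))*(-1/5546909) = (2 + 42*(352 - 1541))*(-1/5546909) = (2 + 42*(-1189))*(-1/5546909) = (2 - 49938)*(-1/5546909) = -49936*(-1/5546909) = 49936/5546909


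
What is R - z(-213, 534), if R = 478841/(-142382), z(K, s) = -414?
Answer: 58467307/142382 ≈ 410.64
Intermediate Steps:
R = -478841/142382 (R = 478841*(-1/142382) = -478841/142382 ≈ -3.3631)
R - z(-213, 534) = -478841/142382 - 1*(-414) = -478841/142382 + 414 = 58467307/142382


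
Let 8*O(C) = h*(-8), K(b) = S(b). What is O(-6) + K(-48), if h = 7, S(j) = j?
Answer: -55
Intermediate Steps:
K(b) = b
O(C) = -7 (O(C) = (7*(-8))/8 = (1/8)*(-56) = -7)
O(-6) + K(-48) = -7 - 48 = -55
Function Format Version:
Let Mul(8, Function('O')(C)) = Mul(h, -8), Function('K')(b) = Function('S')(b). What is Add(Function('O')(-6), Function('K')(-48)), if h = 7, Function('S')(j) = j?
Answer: -55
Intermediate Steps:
Function('K')(b) = b
Function('O')(C) = -7 (Function('O')(C) = Mul(Rational(1, 8), Mul(7, -8)) = Mul(Rational(1, 8), -56) = -7)
Add(Function('O')(-6), Function('K')(-48)) = Add(-7, -48) = -55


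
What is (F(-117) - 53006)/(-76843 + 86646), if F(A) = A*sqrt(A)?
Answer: -53006/9803 - 351*I*sqrt(13)/9803 ≈ -5.4071 - 0.1291*I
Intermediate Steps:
F(A) = A**(3/2)
(F(-117) - 53006)/(-76843 + 86646) = ((-117)**(3/2) - 53006)/(-76843 + 86646) = (-351*I*sqrt(13) - 53006)/9803 = (-53006 - 351*I*sqrt(13))*(1/9803) = -53006/9803 - 351*I*sqrt(13)/9803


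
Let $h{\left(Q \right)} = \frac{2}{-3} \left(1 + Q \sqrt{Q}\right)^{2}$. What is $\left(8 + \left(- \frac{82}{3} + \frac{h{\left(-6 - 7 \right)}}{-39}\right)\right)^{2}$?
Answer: $\frac{44240564}{13689} + \frac{17744 i \sqrt{13}}{351} \approx 3231.8 + 182.27 i$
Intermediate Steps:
$h{\left(Q \right)} = - \frac{2 \left(1 + Q^{\frac{3}{2}}\right)^{2}}{3}$ ($h{\left(Q \right)} = 2 \left(- \frac{1}{3}\right) \left(1 + Q^{\frac{3}{2}}\right)^{2} = - \frac{2 \left(1 + Q^{\frac{3}{2}}\right)^{2}}{3}$)
$\left(8 + \left(- \frac{82}{3} + \frac{h{\left(-6 - 7 \right)}}{-39}\right)\right)^{2} = \left(8 + \left(- \frac{82}{3} + \frac{\left(- \frac{2}{3}\right) \left(1 + \left(-6 - 7\right)^{\frac{3}{2}}\right)^{2}}{-39}\right)\right)^{2} = \left(8 + \left(\left(-82\right) \frac{1}{3} + - \frac{2 \left(1 + \left(-13\right)^{\frac{3}{2}}\right)^{2}}{3} \left(- \frac{1}{39}\right)\right)\right)^{2} = \left(8 - \left(\frac{82}{3} - - \frac{2 \left(1 - 13 i \sqrt{13}\right)^{2}}{3} \left(- \frac{1}{39}\right)\right)\right)^{2} = \left(8 - \left(\frac{82}{3} - \frac{2 \left(1 - 13 i \sqrt{13}\right)^{2}}{117}\right)\right)^{2} = \left(- \frac{58}{3} + \frac{2 \left(1 - 13 i \sqrt{13}\right)^{2}}{117}\right)^{2}$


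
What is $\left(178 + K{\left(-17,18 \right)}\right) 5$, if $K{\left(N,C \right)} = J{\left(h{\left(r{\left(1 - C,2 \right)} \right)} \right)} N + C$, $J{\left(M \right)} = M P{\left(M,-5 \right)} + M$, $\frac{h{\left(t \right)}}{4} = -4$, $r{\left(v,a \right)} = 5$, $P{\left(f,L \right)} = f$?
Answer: $-19420$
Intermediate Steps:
$h{\left(t \right)} = -16$ ($h{\left(t \right)} = 4 \left(-4\right) = -16$)
$J{\left(M \right)} = M + M^{2}$ ($J{\left(M \right)} = M M + M = M^{2} + M = M + M^{2}$)
$K{\left(N,C \right)} = C + 240 N$ ($K{\left(N,C \right)} = - 16 \left(1 - 16\right) N + C = \left(-16\right) \left(-15\right) N + C = 240 N + C = C + 240 N$)
$\left(178 + K{\left(-17,18 \right)}\right) 5 = \left(178 + \left(18 + 240 \left(-17\right)\right)\right) 5 = \left(178 + \left(18 - 4080\right)\right) 5 = \left(178 - 4062\right) 5 = \left(-3884\right) 5 = -19420$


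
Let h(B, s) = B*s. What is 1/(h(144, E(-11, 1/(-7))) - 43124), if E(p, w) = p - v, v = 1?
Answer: -1/44852 ≈ -2.2296e-5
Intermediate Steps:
E(p, w) = -1 + p (E(p, w) = p - 1*1 = p - 1 = -1 + p)
1/(h(144, E(-11, 1/(-7))) - 43124) = 1/(144*(-1 - 11) - 43124) = 1/(144*(-12) - 43124) = 1/(-1728 - 43124) = 1/(-44852) = -1/44852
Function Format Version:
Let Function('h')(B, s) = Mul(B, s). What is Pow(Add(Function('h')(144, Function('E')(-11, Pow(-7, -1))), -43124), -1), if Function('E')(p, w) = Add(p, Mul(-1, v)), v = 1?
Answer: Rational(-1, 44852) ≈ -2.2296e-5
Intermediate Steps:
Function('E')(p, w) = Add(-1, p) (Function('E')(p, w) = Add(p, Mul(-1, 1)) = Add(p, -1) = Add(-1, p))
Pow(Add(Function('h')(144, Function('E')(-11, Pow(-7, -1))), -43124), -1) = Pow(Add(Mul(144, Add(-1, -11)), -43124), -1) = Pow(Add(Mul(144, -12), -43124), -1) = Pow(Add(-1728, -43124), -1) = Pow(-44852, -1) = Rational(-1, 44852)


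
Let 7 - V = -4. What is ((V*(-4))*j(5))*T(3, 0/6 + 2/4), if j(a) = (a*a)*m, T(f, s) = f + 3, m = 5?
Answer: -33000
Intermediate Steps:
V = 11 (V = 7 - 1*(-4) = 7 + 4 = 11)
T(f, s) = 3 + f
j(a) = 5*a**2 (j(a) = (a*a)*5 = a**2*5 = 5*a**2)
((V*(-4))*j(5))*T(3, 0/6 + 2/4) = ((11*(-4))*(5*5**2))*(3 + 3) = -220*25*6 = -44*125*6 = -5500*6 = -33000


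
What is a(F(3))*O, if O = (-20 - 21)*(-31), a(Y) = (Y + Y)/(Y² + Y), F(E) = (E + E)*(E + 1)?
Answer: 2542/25 ≈ 101.68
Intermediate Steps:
F(E) = 2*E*(1 + E) (F(E) = (2*E)*(1 + E) = 2*E*(1 + E))
a(Y) = 2*Y/(Y + Y²) (a(Y) = (2*Y)/(Y + Y²) = 2*Y/(Y + Y²))
O = 1271 (O = -41*(-31) = 1271)
a(F(3))*O = (2/(1 + 2*3*(1 + 3)))*1271 = (2/(1 + 2*3*4))*1271 = (2/(1 + 24))*1271 = (2/25)*1271 = 2542/25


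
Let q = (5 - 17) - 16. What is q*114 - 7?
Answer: -3199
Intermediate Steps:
q = -28 (q = -12 - 16 = -28)
q*114 - 7 = -28*114 - 7 = -3192 - 7 = -3199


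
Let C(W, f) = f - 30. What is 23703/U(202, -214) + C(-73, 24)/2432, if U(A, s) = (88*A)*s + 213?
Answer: -40234401/4625482816 ≈ -0.0086984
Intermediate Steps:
C(W, f) = -30 + f
U(A, s) = 213 + 88*A*s (U(A, s) = 88*A*s + 213 = 213 + 88*A*s)
23703/U(202, -214) + C(-73, 24)/2432 = 23703/(213 + 88*202*(-214)) + (-30 + 24)/2432 = 23703/(213 - 3804064) - 6*1/2432 = 23703/(-3803851) - 3/1216 = 23703*(-1/3803851) - 3/1216 = -23703/3803851 - 3/1216 = -40234401/4625482816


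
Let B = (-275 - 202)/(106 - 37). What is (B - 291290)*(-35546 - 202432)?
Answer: 1594411905762/23 ≈ 6.9322e+10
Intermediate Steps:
B = -159/23 (B = -477/69 = -477*1/69 = -159/23 ≈ -6.9130)
(B - 291290)*(-35546 - 202432) = (-159/23 - 291290)*(-35546 - 202432) = -6699829/23*(-237978) = 1594411905762/23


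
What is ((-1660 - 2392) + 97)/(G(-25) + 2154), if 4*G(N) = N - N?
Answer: -3955/2154 ≈ -1.8361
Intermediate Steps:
G(N) = 0 (G(N) = (N - N)/4 = (1/4)*0 = 0)
((-1660 - 2392) + 97)/(G(-25) + 2154) = ((-1660 - 2392) + 97)/(0 + 2154) = (-4052 + 97)/2154 = -3955*1/2154 = -3955/2154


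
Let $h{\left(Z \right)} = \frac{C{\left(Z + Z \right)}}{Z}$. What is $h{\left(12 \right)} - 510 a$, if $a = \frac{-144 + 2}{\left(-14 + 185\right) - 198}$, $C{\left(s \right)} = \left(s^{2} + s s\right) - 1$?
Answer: $- \frac{93107}{36} \approx -2586.3$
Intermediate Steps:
$C{\left(s \right)} = -1 + 2 s^{2}$ ($C{\left(s \right)} = \left(s^{2} + s^{2}\right) - 1 = 2 s^{2} - 1 = -1 + 2 s^{2}$)
$a = \frac{142}{27}$ ($a = - \frac{142}{171 - 198} = - \frac{142}{-27} = \left(-142\right) \left(- \frac{1}{27}\right) = \frac{142}{27} \approx 5.2593$)
$h{\left(Z \right)} = \frac{-1 + 8 Z^{2}}{Z}$ ($h{\left(Z \right)} = \frac{-1 + 2 \left(Z + Z\right)^{2}}{Z} = \frac{-1 + 2 \left(2 Z\right)^{2}}{Z} = \frac{-1 + 2 \cdot 4 Z^{2}}{Z} = \frac{-1 + 8 Z^{2}}{Z}$)
$h{\left(12 \right)} - 510 a = \left(- \frac{1}{12} + 8 \cdot 12\right) - \frac{24140}{9} = \left(\left(-1\right) \frac{1}{12} + 96\right) - \frac{24140}{9} = \left(- \frac{1}{12} + 96\right) - \frac{24140}{9} = \frac{1151}{12} - \frac{24140}{9} = - \frac{93107}{36}$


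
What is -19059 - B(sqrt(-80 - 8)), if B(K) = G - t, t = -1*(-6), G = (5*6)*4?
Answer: -19173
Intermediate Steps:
G = 120 (G = 30*4 = 120)
t = 6
B(K) = 114 (B(K) = 120 - 1*6 = 120 - 6 = 114)
-19059 - B(sqrt(-80 - 8)) = -19059 - 1*114 = -19059 - 114 = -19173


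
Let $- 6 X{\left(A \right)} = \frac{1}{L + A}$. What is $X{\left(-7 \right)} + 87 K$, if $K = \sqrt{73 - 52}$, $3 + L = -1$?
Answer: $\frac{1}{66} + 87 \sqrt{21} \approx 398.7$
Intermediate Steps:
$L = -4$ ($L = -3 - 1 = -4$)
$X{\left(A \right)} = - \frac{1}{6 \left(-4 + A\right)}$
$K = \sqrt{21} \approx 4.5826$
$X{\left(-7 \right)} + 87 K = - \frac{1}{-24 + 6 \left(-7\right)} + 87 \sqrt{21} = - \frac{1}{-24 - 42} + 87 \sqrt{21} = - \frac{1}{-66} + 87 \sqrt{21} = \left(-1\right) \left(- \frac{1}{66}\right) + 87 \sqrt{21} = \frac{1}{66} + 87 \sqrt{21}$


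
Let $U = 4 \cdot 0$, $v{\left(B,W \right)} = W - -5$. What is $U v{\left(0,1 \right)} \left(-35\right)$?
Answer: $0$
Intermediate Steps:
$v{\left(B,W \right)} = 5 + W$ ($v{\left(B,W \right)} = W + 5 = 5 + W$)
$U = 0$
$U v{\left(0,1 \right)} \left(-35\right) = 0 \left(5 + 1\right) \left(-35\right) = 0 \cdot 6 \left(-35\right) = 0 \left(-35\right) = 0$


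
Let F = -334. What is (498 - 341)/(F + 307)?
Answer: -157/27 ≈ -5.8148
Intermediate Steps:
(498 - 341)/(F + 307) = (498 - 341)/(-334 + 307) = 157/(-27) = 157*(-1/27) = -157/27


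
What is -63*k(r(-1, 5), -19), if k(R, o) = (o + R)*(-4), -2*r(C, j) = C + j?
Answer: -5292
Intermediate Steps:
r(C, j) = -C/2 - j/2 (r(C, j) = -(C + j)/2 = -C/2 - j/2)
k(R, o) = -4*R - 4*o (k(R, o) = (R + o)*(-4) = -4*R - 4*o)
-63*k(r(-1, 5), -19) = -63*(-4*(-½*(-1) - ½*5) - 4*(-19)) = -63*(-4*(½ - 5/2) + 76) = -63*(-4*(-2) + 76) = -63*(8 + 76) = -63*84 = -5292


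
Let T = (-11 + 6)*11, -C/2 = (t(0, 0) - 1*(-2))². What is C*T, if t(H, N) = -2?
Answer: 0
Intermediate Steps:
C = 0 (C = -2*(-2 - 1*(-2))² = -2*(-2 + 2)² = -2*0² = -2*0 = 0)
T = -55 (T = -5*11 = -55)
C*T = 0*(-55) = 0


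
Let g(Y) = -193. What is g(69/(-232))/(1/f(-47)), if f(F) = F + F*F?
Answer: -417266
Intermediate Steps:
f(F) = F + F²
g(69/(-232))/(1/f(-47)) = -193*(-47*(1 - 47)) = -193*(-47*(-46)) = -193/(1/2162) = -193/1/2162 = -193*2162 = -417266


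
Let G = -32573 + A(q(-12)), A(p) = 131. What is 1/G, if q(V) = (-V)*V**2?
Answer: -1/32442 ≈ -3.0824e-5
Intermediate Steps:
q(V) = -V**3
G = -32442 (G = -32573 + 131 = -32442)
1/G = 1/(-32442) = -1/32442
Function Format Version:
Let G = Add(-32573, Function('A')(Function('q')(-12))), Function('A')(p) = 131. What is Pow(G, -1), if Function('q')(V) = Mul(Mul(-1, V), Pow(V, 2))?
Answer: Rational(-1, 32442) ≈ -3.0824e-5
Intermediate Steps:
Function('q')(V) = Mul(-1, Pow(V, 3))
G = -32442 (G = Add(-32573, 131) = -32442)
Pow(G, -1) = Pow(-32442, -1) = Rational(-1, 32442)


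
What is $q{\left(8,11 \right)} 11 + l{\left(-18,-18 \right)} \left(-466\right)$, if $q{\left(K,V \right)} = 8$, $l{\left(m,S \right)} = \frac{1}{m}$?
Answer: $\frac{1025}{9} \approx 113.89$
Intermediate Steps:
$q{\left(8,11 \right)} 11 + l{\left(-18,-18 \right)} \left(-466\right) = 8 \cdot 11 + \frac{1}{-18} \left(-466\right) = 88 - - \frac{233}{9} = 88 + \frac{233}{9} = \frac{1025}{9}$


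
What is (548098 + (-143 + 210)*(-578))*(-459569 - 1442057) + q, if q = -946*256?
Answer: -968635281048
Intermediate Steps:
q = -242176
(548098 + (-143 + 210)*(-578))*(-459569 - 1442057) + q = (548098 + (-143 + 210)*(-578))*(-459569 - 1442057) - 242176 = (548098 + 67*(-578))*(-1901626) - 242176 = (548098 - 38726)*(-1901626) - 242176 = 509372*(-1901626) - 242176 = -968635038872 - 242176 = -968635281048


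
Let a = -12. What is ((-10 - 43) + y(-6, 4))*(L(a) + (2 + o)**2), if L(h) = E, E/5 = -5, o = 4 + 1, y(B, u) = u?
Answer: -1176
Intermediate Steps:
o = 5
E = -25 (E = 5*(-5) = -25)
L(h) = -25
((-10 - 43) + y(-6, 4))*(L(a) + (2 + o)**2) = ((-10 - 43) + 4)*(-25 + (2 + 5)**2) = (-53 + 4)*(-25 + 7**2) = -49*(-25 + 49) = -49*24 = -1176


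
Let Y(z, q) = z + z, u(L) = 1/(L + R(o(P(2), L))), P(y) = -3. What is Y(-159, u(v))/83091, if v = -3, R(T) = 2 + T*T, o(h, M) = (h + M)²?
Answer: -106/27697 ≈ -0.0038271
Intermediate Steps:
o(h, M) = (M + h)²
R(T) = 2 + T²
u(L) = 1/(2 + L + (-3 + L)⁴) (u(L) = 1/(L + (2 + ((L - 3)²)²)) = 1/(L + (2 + ((-3 + L)²)²)) = 1/(L + (2 + (-3 + L)⁴)) = 1/(2 + L + (-3 + L)⁴))
Y(z, q) = 2*z
Y(-159, u(v))/83091 = (2*(-159))/83091 = -318*1/83091 = -106/27697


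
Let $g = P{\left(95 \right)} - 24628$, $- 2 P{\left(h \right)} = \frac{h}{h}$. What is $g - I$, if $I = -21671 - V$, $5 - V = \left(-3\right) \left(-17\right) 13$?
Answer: $- \frac{7231}{2} \approx -3615.5$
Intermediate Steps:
$P{\left(h \right)} = - \frac{1}{2}$ ($P{\left(h \right)} = - \frac{h \frac{1}{h}}{2} = \left(- \frac{1}{2}\right) 1 = - \frac{1}{2}$)
$V = -658$ ($V = 5 - \left(-3\right) \left(-17\right) 13 = 5 - 51 \cdot 13 = 5 - 663 = -658$)
$g = - \frac{49257}{2}$ ($g = - \frac{1}{2} - 24628 = - \frac{49257}{2} \approx -24629.0$)
$I = -21013$ ($I = -21671 - -658 = -21671 + 658 = -21013$)
$g - I = - \frac{49257}{2} - -21013 = - \frac{49257}{2} + 21013 = - \frac{7231}{2}$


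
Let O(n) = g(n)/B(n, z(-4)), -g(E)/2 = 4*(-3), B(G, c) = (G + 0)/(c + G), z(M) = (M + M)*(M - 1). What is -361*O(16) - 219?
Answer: -30543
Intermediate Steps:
z(M) = 2*M*(-1 + M) (z(M) = (2*M)*(-1 + M) = 2*M*(-1 + M))
B(G, c) = G/(G + c)
g(E) = 24 (g(E) = -8*(-3) = -2*(-12) = 24)
O(n) = 24*(40 + n)/n (O(n) = 24/((n/(n + 2*(-4)*(-1 - 4)))) = 24/((n/(n + 2*(-4)*(-5)))) = 24/((n/(n + 40))) = 24/((n/(40 + n))) = 24*((40 + n)/n) = 24*(40 + n)/n)
-361*O(16) - 219 = -361*(24 + 960/16) - 219 = -361*(24 + 960*(1/16)) - 219 = -361*(24 + 60) - 219 = -361*84 - 219 = -30324 - 219 = -30543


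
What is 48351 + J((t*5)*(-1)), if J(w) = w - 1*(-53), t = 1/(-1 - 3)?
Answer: 193621/4 ≈ 48405.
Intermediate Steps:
t = -¼ (t = 1/(-4) = -¼ ≈ -0.25000)
J(w) = 53 + w (J(w) = w + 53 = 53 + w)
48351 + J((t*5)*(-1)) = 48351 + (53 - ¼*5*(-1)) = 48351 + (53 - 5/4*(-1)) = 48351 + (53 + 5/4) = 48351 + 217/4 = 193621/4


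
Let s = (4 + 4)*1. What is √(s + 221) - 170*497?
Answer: -84490 + √229 ≈ -84475.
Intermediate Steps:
s = 8 (s = 8*1 = 8)
√(s + 221) - 170*497 = √(8 + 221) - 170*497 = √229 - 84490 = -84490 + √229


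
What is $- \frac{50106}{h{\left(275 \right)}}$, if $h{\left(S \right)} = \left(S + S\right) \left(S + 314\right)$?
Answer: $- \frac{25053}{161975} \approx -0.15467$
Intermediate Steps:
$h{\left(S \right)} = 2 S \left(314 + S\right)$
$- \frac{50106}{h{\left(275 \right)}} = - \frac{50106}{2 \cdot 275 \left(314 + 275\right)} = - \frac{50106}{2 \cdot 275 \cdot 589} = - \frac{50106}{323950} = \left(-50106\right) \frac{1}{323950} = - \frac{25053}{161975}$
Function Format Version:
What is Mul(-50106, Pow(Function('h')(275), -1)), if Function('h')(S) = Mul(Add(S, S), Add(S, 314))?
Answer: Rational(-25053, 161975) ≈ -0.15467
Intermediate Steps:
Function('h')(S) = Mul(2, S, Add(314, S)) (Function('h')(S) = Mul(Mul(2, S), Add(314, S)) = Mul(2, S, Add(314, S)))
Mul(-50106, Pow(Function('h')(275), -1)) = Mul(-50106, Pow(Mul(2, 275, Add(314, 275)), -1)) = Mul(-50106, Pow(Mul(2, 275, 589), -1)) = Mul(-50106, Pow(323950, -1)) = Mul(-50106, Rational(1, 323950)) = Rational(-25053, 161975)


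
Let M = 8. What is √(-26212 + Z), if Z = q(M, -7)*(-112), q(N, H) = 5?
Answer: 2*I*√6693 ≈ 163.62*I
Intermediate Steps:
Z = -560 (Z = 5*(-112) = -560)
√(-26212 + Z) = √(-26212 - 560) = √(-26772) = 2*I*√6693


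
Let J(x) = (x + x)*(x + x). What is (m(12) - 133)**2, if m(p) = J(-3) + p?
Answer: 7225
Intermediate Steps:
J(x) = 4*x**2 (J(x) = (2*x)*(2*x) = 4*x**2)
m(p) = 36 + p (m(p) = 4*(-3)**2 + p = 4*9 + p = 36 + p)
(m(12) - 133)**2 = ((36 + 12) - 133)**2 = (48 - 133)**2 = (-85)**2 = 7225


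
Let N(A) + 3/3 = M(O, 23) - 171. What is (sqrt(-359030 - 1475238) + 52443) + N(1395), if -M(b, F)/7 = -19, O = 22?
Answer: 52404 + 2*I*sqrt(458567) ≈ 52404.0 + 1354.4*I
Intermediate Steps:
M(b, F) = 133 (M(b, F) = -7*(-19) = 133)
N(A) = -39 (N(A) = -1 + (133 - 171) = -1 - 38 = -39)
(sqrt(-359030 - 1475238) + 52443) + N(1395) = (sqrt(-359030 - 1475238) + 52443) - 39 = (sqrt(-1834268) + 52443) - 39 = (2*I*sqrt(458567) + 52443) - 39 = (52443 + 2*I*sqrt(458567)) - 39 = 52404 + 2*I*sqrt(458567)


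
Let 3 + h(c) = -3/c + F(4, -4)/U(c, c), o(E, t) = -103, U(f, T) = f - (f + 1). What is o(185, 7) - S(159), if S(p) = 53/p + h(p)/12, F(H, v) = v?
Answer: -5481/53 ≈ -103.42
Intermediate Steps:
U(f, T) = -1 (U(f, T) = f - (1 + f) = f + (-1 - f) = -1)
h(c) = 1 - 3/c (h(c) = -3 + (-3/c - 4/(-1)) = -3 + (-3/c - 4*(-1)) = -3 + (-3/c + 4) = -3 + (4 - 3/c) = 1 - 3/c)
S(p) = 53/p + (-3 + p)/(12*p) (S(p) = 53/p + ((-3 + p)/p)/12 = 53/p + ((-3 + p)/p)*(1/12) = 53/p + (-3 + p)/(12*p))
o(185, 7) - S(159) = -103 - (633 + 159)/(12*159) = -103 - 792/(12*159) = -103 - 1*22/53 = -103 - 22/53 = -5481/53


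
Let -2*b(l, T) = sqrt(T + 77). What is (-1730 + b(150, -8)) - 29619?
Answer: -31349 - sqrt(69)/2 ≈ -31353.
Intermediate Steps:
b(l, T) = -sqrt(77 + T)/2 (b(l, T) = -sqrt(T + 77)/2 = -sqrt(77 + T)/2)
(-1730 + b(150, -8)) - 29619 = (-1730 - sqrt(77 - 8)/2) - 29619 = (-1730 - sqrt(69)/2) - 29619 = -31349 - sqrt(69)/2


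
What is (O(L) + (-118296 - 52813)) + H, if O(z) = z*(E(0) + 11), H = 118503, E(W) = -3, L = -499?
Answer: -56598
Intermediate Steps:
O(z) = 8*z (O(z) = z*(-3 + 11) = z*8 = 8*z)
(O(L) + (-118296 - 52813)) + H = (8*(-499) + (-118296 - 52813)) + 118503 = (-3992 - 171109) + 118503 = -175101 + 118503 = -56598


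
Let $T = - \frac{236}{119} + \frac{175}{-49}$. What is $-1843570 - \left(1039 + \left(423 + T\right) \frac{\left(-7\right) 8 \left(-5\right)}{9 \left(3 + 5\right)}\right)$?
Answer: $- \frac{282473557}{153} \approx -1.8462 \cdot 10^{6}$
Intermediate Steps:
$T = - \frac{661}{119}$ ($T = \left(-236\right) \frac{1}{119} + 175 \left(- \frac{1}{49}\right) = - \frac{236}{119} - \frac{25}{7} = - \frac{661}{119} \approx -5.5546$)
$-1843570 - \left(1039 + \left(423 + T\right) \frac{\left(-7\right) 8 \left(-5\right)}{9 \left(3 + 5\right)}\right) = -1843570 - \left(1039 + \left(423 - \frac{661}{119}\right) \frac{\left(-7\right) 8 \left(-5\right)}{9 \left(3 + 5\right)}\right) = -1843570 - \left(1039 + \frac{49676 \frac{\left(-56\right) \left(-5\right)}{9 \cdot 8}}{119}\right) = -1843570 - \left(1039 + \frac{49676 \cdot \frac{280}{72}}{119}\right) = -1843570 - \left(1039 + \frac{49676 \cdot 280 \cdot \frac{1}{72}}{119}\right) = -1843570 - \left(1039 + \frac{49676}{119} \cdot \frac{35}{9}\right) = -1843570 - \left(1039 + \frac{248380}{153}\right) = -1843570 - \frac{407347}{153} = - \frac{282473557}{153}$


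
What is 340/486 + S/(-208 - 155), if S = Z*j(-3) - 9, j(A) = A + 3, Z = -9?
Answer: 21299/29403 ≈ 0.72438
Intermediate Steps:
j(A) = 3 + A
S = -9 (S = -9*(3 - 3) - 9 = -9*0 - 9 = 0 - 9 = -9)
340/486 + S/(-208 - 155) = 340/486 - 9/(-208 - 155) = 340*(1/486) - 9/(-363) = 170/243 - 9*(-1/363) = 170/243 + 3/121 = 21299/29403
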